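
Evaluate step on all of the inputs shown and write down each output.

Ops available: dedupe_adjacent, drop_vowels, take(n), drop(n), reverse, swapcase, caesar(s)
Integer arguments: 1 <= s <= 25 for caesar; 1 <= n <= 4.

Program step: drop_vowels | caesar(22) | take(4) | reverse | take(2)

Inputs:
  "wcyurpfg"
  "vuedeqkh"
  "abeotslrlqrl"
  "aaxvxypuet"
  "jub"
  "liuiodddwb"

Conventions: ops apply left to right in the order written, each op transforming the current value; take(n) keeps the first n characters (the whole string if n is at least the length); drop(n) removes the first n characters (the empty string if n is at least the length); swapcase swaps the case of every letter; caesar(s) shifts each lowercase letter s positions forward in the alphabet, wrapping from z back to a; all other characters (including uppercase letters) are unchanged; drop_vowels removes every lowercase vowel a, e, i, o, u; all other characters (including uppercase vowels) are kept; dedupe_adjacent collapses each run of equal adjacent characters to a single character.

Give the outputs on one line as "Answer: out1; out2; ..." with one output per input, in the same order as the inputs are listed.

Execution, op by op:
  "wcyurpfg" -> "wcyrpfg" -> "syunlbc" -> "syun" -> "nuys" -> "nu"
  "vuedeqkh" -> "vdqkh" -> "rzmgd" -> "rzmg" -> "gmzr" -> "gm"
  "abeotslrlqrl" -> "btslrlqrl" -> "xpohnhmnh" -> "xpoh" -> "hopx" -> "ho"
  "aaxvxypuet" -> "xvxypt" -> "trtulp" -> "trtu" -> "utrt" -> "ut"
  "jub" -> "jb" -> "fx" -> "fx" -> "xf" -> "xf"
  "liuiodddwb" -> "ldddwb" -> "hzzzsx" -> "hzzz" -> "zzzh" -> "zz"

"nu"; "gm"; "ho"; "ut"; "xf"; "zz"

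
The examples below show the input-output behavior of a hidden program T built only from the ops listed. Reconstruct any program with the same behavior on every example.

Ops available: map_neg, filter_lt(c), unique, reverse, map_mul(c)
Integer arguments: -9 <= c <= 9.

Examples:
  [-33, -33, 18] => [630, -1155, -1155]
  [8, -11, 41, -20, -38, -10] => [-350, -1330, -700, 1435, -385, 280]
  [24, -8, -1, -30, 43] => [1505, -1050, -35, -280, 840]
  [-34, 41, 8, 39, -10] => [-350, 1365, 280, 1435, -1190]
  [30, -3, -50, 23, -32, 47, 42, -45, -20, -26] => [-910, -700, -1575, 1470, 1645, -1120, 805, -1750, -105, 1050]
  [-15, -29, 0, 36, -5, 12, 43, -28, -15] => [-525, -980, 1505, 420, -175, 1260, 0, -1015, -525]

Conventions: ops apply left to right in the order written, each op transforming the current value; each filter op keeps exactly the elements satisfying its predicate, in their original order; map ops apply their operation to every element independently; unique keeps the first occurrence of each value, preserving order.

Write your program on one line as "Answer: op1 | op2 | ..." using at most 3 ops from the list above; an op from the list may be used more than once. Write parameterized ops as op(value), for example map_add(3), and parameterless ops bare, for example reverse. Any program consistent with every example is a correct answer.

map_mul(7) | reverse | map_mul(5)

Check, running the answer program on each example:
  [-33, -33, 18] -> [-231, -231, 126] -> [126, -231, -231] -> [630, -1155, -1155]
  [8, -11, 41, -20, -38, -10] -> [56, -77, 287, -140, -266, -70] -> [-70, -266, -140, 287, -77, 56] -> [-350, -1330, -700, 1435, -385, 280]
  [24, -8, -1, -30, 43] -> [168, -56, -7, -210, 301] -> [301, -210, -7, -56, 168] -> [1505, -1050, -35, -280, 840]
  [-34, 41, 8, 39, -10] -> [-238, 287, 56, 273, -70] -> [-70, 273, 56, 287, -238] -> [-350, 1365, 280, 1435, -1190]
  [30, -3, -50, 23, -32, 47, 42, -45, -20, -26] -> [210, -21, -350, 161, -224, 329, 294, -315, -140, -182] -> [-182, -140, -315, 294, 329, -224, 161, -350, -21, 210] -> [-910, -700, -1575, 1470, 1645, -1120, 805, -1750, -105, 1050]
  [-15, -29, 0, 36, -5, 12, 43, -28, -15] -> [-105, -203, 0, 252, -35, 84, 301, -196, -105] -> [-105, -196, 301, 84, -35, 252, 0, -203, -105] -> [-525, -980, 1505, 420, -175, 1260, 0, -1015, -525]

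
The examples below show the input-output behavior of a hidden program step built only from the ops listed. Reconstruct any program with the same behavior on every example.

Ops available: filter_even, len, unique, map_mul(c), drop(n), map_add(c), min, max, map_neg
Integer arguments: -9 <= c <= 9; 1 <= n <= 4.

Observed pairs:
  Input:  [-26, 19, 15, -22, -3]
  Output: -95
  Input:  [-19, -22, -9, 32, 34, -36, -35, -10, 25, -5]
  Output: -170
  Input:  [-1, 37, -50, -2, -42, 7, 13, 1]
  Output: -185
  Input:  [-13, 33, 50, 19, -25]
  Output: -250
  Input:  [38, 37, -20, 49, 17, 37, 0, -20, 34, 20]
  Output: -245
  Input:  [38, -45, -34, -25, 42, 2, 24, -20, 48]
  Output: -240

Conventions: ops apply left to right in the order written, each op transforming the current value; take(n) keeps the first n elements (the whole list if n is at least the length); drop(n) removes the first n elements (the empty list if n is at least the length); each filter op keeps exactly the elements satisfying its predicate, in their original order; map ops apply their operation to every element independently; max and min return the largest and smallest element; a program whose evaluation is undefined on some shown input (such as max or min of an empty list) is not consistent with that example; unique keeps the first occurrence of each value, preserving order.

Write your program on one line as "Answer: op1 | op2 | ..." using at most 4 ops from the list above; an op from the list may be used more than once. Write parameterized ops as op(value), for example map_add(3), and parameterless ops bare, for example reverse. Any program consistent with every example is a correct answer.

unique | map_mul(-5) | min

Check, running the answer program on each example:
  [-26, 19, 15, -22, -3] -> [-26, 19, 15, -22, -3] -> [130, -95, -75, 110, 15] -> -95
  [-19, -22, -9, 32, 34, -36, -35, -10, 25, -5] -> [-19, -22, -9, 32, 34, -36, -35, -10, 25, -5] -> [95, 110, 45, -160, -170, 180, 175, 50, -125, 25] -> -170
  [-1, 37, -50, -2, -42, 7, 13, 1] -> [-1, 37, -50, -2, -42, 7, 13, 1] -> [5, -185, 250, 10, 210, -35, -65, -5] -> -185
  [-13, 33, 50, 19, -25] -> [-13, 33, 50, 19, -25] -> [65, -165, -250, -95, 125] -> -250
  [38, 37, -20, 49, 17, 37, 0, -20, 34, 20] -> [38, 37, -20, 49, 17, 0, 34, 20] -> [-190, -185, 100, -245, -85, 0, -170, -100] -> -245
  [38, -45, -34, -25, 42, 2, 24, -20, 48] -> [38, -45, -34, -25, 42, 2, 24, -20, 48] -> [-190, 225, 170, 125, -210, -10, -120, 100, -240] -> -240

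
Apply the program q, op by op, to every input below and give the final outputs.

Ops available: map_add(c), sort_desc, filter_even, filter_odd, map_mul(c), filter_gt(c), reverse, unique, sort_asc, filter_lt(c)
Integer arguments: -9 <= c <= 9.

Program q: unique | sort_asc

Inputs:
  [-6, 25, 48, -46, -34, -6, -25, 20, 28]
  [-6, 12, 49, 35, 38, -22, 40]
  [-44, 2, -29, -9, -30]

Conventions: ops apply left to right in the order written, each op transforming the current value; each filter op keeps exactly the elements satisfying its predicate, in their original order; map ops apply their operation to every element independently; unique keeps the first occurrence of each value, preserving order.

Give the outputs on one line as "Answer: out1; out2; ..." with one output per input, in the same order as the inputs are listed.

Execution, op by op:
  [-6, 25, 48, -46, -34, -6, -25, 20, 28] -> [-6, 25, 48, -46, -34, -25, 20, 28] -> [-46, -34, -25, -6, 20, 25, 28, 48]
  [-6, 12, 49, 35, 38, -22, 40] -> [-6, 12, 49, 35, 38, -22, 40] -> [-22, -6, 12, 35, 38, 40, 49]
  [-44, 2, -29, -9, -30] -> [-44, 2, -29, -9, -30] -> [-44, -30, -29, -9, 2]

[-46, -34, -25, -6, 20, 25, 28, 48]; [-22, -6, 12, 35, 38, 40, 49]; [-44, -30, -29, -9, 2]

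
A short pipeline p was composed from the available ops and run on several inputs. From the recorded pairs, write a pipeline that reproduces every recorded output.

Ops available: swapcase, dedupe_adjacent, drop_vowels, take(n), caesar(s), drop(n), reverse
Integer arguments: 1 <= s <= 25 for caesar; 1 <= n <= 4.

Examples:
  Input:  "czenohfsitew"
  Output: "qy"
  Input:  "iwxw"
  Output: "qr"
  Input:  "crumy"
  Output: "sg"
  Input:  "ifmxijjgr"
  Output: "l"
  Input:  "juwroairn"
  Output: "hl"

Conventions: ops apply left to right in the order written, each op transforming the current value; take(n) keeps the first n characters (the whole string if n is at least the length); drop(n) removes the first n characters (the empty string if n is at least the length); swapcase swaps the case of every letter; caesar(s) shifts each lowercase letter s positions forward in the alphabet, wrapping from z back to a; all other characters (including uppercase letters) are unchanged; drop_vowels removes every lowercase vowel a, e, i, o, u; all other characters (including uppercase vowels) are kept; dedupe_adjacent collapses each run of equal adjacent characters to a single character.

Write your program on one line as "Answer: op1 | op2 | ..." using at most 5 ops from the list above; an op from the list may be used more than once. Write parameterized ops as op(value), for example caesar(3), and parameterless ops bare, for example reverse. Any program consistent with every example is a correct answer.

caesar(20) | reverse | take(2) | drop_vowels

Check, running the answer program on each example:
  "czenohfsitew" -> "wtyhibzmcnyq" -> "qyncmzbihytw" -> "qy" -> "qy"
  "iwxw" -> "cqrq" -> "qrqc" -> "qr" -> "qr"
  "crumy" -> "wlogs" -> "sgolw" -> "sg" -> "sg"
  "ifmxijjgr" -> "czgrcddal" -> "laddcrgzc" -> "la" -> "l"
  "juwroairn" -> "doqliuclh" -> "hlcuilqod" -> "hl" -> "hl"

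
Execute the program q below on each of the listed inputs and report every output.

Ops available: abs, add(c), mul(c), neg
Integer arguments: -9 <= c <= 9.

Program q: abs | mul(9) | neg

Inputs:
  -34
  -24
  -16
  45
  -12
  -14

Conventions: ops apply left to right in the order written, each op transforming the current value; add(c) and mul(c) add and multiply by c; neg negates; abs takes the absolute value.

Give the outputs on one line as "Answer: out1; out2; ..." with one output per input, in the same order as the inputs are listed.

Execution, op by op:
  -34 -> 34 -> 306 -> -306
  -24 -> 24 -> 216 -> -216
  -16 -> 16 -> 144 -> -144
  45 -> 45 -> 405 -> -405
  -12 -> 12 -> 108 -> -108
  -14 -> 14 -> 126 -> -126

-306; -216; -144; -405; -108; -126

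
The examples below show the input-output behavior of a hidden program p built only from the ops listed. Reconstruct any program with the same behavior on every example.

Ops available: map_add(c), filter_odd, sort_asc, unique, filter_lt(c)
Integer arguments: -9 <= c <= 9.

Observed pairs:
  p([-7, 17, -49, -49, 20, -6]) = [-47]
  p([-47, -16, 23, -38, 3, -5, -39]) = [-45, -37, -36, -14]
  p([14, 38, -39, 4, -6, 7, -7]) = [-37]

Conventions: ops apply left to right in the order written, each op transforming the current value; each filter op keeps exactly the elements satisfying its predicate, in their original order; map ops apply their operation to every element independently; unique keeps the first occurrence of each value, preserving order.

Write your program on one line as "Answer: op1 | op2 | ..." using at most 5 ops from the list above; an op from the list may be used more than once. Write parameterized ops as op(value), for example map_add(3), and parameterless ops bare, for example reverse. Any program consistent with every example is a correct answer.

filter_lt(-9) | map_add(8) | map_add(-6) | unique | sort_asc

Check, running the answer program on each example:
  [-7, 17, -49, -49, 20, -6] -> [-49, -49] -> [-41, -41] -> [-47, -47] -> [-47] -> [-47]
  [-47, -16, 23, -38, 3, -5, -39] -> [-47, -16, -38, -39] -> [-39, -8, -30, -31] -> [-45, -14, -36, -37] -> [-45, -14, -36, -37] -> [-45, -37, -36, -14]
  [14, 38, -39, 4, -6, 7, -7] -> [-39] -> [-31] -> [-37] -> [-37] -> [-37]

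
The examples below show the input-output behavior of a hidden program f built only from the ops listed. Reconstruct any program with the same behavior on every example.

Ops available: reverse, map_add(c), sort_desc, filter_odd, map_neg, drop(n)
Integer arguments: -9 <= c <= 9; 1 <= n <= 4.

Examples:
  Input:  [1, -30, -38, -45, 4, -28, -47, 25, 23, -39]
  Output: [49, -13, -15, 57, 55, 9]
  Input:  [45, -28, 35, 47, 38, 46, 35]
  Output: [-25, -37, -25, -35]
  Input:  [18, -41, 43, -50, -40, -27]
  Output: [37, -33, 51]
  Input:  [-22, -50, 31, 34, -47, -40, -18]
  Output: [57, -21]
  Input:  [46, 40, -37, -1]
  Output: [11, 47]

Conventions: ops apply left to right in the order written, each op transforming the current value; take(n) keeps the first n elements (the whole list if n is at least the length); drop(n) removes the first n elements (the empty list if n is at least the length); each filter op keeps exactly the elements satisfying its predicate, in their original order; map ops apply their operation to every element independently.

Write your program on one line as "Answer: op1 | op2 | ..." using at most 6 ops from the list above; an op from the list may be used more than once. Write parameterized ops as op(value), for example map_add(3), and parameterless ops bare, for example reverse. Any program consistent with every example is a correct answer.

map_neg | filter_odd | map_add(9) | reverse | map_add(1)

Check, running the answer program on each example:
  [1, -30, -38, -45, 4, -28, -47, 25, 23, -39] -> [-1, 30, 38, 45, -4, 28, 47, -25, -23, 39] -> [-1, 45, 47, -25, -23, 39] -> [8, 54, 56, -16, -14, 48] -> [48, -14, -16, 56, 54, 8] -> [49, -13, -15, 57, 55, 9]
  [45, -28, 35, 47, 38, 46, 35] -> [-45, 28, -35, -47, -38, -46, -35] -> [-45, -35, -47, -35] -> [-36, -26, -38, -26] -> [-26, -38, -26, -36] -> [-25, -37, -25, -35]
  [18, -41, 43, -50, -40, -27] -> [-18, 41, -43, 50, 40, 27] -> [41, -43, 27] -> [50, -34, 36] -> [36, -34, 50] -> [37, -33, 51]
  [-22, -50, 31, 34, -47, -40, -18] -> [22, 50, -31, -34, 47, 40, 18] -> [-31, 47] -> [-22, 56] -> [56, -22] -> [57, -21]
  [46, 40, -37, -1] -> [-46, -40, 37, 1] -> [37, 1] -> [46, 10] -> [10, 46] -> [11, 47]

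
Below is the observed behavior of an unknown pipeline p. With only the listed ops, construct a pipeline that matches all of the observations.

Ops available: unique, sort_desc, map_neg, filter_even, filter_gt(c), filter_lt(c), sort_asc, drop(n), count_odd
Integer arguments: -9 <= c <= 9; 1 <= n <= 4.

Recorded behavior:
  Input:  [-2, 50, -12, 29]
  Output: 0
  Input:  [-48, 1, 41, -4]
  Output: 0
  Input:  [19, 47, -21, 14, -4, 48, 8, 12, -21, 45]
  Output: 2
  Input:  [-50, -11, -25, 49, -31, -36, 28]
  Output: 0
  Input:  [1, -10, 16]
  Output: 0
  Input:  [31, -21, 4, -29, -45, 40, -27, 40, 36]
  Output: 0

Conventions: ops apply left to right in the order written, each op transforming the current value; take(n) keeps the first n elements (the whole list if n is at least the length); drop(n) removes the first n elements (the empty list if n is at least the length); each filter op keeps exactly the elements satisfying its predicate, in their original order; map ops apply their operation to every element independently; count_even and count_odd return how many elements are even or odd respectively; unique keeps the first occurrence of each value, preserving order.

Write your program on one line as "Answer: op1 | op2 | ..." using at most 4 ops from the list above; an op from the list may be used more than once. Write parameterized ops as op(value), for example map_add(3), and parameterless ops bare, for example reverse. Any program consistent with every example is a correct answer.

sort_asc | filter_gt(6) | drop(4) | count_odd

Check, running the answer program on each example:
  [-2, 50, -12, 29] -> [-12, -2, 29, 50] -> [29, 50] -> [] -> 0
  [-48, 1, 41, -4] -> [-48, -4, 1, 41] -> [41] -> [] -> 0
  [19, 47, -21, 14, -4, 48, 8, 12, -21, 45] -> [-21, -21, -4, 8, 12, 14, 19, 45, 47, 48] -> [8, 12, 14, 19, 45, 47, 48] -> [45, 47, 48] -> 2
  [-50, -11, -25, 49, -31, -36, 28] -> [-50, -36, -31, -25, -11, 28, 49] -> [28, 49] -> [] -> 0
  [1, -10, 16] -> [-10, 1, 16] -> [16] -> [] -> 0
  [31, -21, 4, -29, -45, 40, -27, 40, 36] -> [-45, -29, -27, -21, 4, 31, 36, 40, 40] -> [31, 36, 40, 40] -> [] -> 0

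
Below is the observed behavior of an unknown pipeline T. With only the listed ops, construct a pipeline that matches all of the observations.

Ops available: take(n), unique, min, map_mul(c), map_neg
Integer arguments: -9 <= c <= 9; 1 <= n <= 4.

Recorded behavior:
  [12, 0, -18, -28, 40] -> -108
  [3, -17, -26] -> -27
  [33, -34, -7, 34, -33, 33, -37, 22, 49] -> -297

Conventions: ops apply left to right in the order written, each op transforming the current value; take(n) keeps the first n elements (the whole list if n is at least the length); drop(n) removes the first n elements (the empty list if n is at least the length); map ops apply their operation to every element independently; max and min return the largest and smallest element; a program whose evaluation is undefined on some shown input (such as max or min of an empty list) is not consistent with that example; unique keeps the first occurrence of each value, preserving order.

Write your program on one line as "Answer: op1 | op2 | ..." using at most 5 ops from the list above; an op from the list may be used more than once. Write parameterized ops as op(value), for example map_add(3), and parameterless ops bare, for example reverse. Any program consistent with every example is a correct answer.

take(2) | map_neg | map_mul(9) | min

Check, running the answer program on each example:
  [12, 0, -18, -28, 40] -> [12, 0] -> [-12, 0] -> [-108, 0] -> -108
  [3, -17, -26] -> [3, -17] -> [-3, 17] -> [-27, 153] -> -27
  [33, -34, -7, 34, -33, 33, -37, 22, 49] -> [33, -34] -> [-33, 34] -> [-297, 306] -> -297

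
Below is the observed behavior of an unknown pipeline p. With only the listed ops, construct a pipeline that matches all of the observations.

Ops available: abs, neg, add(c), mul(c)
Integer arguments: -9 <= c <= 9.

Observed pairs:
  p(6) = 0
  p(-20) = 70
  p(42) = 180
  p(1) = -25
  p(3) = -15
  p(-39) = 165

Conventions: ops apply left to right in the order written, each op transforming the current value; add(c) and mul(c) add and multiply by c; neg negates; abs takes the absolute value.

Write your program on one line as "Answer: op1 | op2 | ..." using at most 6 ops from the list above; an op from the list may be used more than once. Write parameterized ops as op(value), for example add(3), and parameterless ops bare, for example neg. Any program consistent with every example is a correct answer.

neg | abs | neg | add(6) | mul(-5)

Check, running the answer program on each example:
  6 -> -6 -> 6 -> -6 -> 0 -> 0
  -20 -> 20 -> 20 -> -20 -> -14 -> 70
  42 -> -42 -> 42 -> -42 -> -36 -> 180
  1 -> -1 -> 1 -> -1 -> 5 -> -25
  3 -> -3 -> 3 -> -3 -> 3 -> -15
  -39 -> 39 -> 39 -> -39 -> -33 -> 165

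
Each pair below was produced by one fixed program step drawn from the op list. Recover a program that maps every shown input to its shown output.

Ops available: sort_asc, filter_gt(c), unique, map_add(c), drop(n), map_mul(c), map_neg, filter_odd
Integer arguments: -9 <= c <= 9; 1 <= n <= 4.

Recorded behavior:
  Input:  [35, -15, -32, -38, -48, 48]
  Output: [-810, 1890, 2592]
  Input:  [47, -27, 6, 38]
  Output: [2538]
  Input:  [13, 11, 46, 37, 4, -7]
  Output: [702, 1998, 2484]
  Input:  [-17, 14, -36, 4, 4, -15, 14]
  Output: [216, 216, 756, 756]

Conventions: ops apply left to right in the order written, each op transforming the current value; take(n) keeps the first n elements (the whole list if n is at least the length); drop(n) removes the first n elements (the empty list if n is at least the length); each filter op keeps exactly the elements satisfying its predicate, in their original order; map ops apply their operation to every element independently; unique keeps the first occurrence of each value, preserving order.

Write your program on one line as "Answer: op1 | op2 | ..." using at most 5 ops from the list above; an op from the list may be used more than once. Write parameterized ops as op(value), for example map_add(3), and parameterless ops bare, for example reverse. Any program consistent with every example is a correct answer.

sort_asc | drop(3) | map_neg | map_mul(-9) | map_mul(6)

Check, running the answer program on each example:
  [35, -15, -32, -38, -48, 48] -> [-48, -38, -32, -15, 35, 48] -> [-15, 35, 48] -> [15, -35, -48] -> [-135, 315, 432] -> [-810, 1890, 2592]
  [47, -27, 6, 38] -> [-27, 6, 38, 47] -> [47] -> [-47] -> [423] -> [2538]
  [13, 11, 46, 37, 4, -7] -> [-7, 4, 11, 13, 37, 46] -> [13, 37, 46] -> [-13, -37, -46] -> [117, 333, 414] -> [702, 1998, 2484]
  [-17, 14, -36, 4, 4, -15, 14] -> [-36, -17, -15, 4, 4, 14, 14] -> [4, 4, 14, 14] -> [-4, -4, -14, -14] -> [36, 36, 126, 126] -> [216, 216, 756, 756]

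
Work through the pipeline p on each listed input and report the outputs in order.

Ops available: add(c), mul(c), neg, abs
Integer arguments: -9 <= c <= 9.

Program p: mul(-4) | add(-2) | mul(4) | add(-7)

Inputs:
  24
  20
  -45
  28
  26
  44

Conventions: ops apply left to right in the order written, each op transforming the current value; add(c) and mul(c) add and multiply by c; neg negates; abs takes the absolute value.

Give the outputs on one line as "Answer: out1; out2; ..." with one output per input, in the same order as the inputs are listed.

-399; -335; 705; -463; -431; -719

Execution, op by op:
  24 -> -96 -> -98 -> -392 -> -399
  20 -> -80 -> -82 -> -328 -> -335
  -45 -> 180 -> 178 -> 712 -> 705
  28 -> -112 -> -114 -> -456 -> -463
  26 -> -104 -> -106 -> -424 -> -431
  44 -> -176 -> -178 -> -712 -> -719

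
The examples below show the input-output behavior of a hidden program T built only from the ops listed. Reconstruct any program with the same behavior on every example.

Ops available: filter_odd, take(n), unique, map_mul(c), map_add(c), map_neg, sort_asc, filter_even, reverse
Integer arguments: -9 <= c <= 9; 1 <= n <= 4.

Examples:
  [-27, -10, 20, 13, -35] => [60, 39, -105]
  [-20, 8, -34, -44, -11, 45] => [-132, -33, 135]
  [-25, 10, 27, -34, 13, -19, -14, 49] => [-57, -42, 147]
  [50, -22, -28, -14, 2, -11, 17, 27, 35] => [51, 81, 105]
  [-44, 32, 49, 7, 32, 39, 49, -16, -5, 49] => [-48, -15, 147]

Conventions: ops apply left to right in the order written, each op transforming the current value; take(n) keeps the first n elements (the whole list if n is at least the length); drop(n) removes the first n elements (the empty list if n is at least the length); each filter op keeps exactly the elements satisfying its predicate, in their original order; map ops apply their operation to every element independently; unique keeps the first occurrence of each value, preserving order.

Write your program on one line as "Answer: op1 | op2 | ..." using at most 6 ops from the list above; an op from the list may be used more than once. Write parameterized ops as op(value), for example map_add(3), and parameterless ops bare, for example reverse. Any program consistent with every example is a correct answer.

reverse | map_neg | unique | map_mul(-3) | take(3) | reverse

Check, running the answer program on each example:
  [-27, -10, 20, 13, -35] -> [-35, 13, 20, -10, -27] -> [35, -13, -20, 10, 27] -> [35, -13, -20, 10, 27] -> [-105, 39, 60, -30, -81] -> [-105, 39, 60] -> [60, 39, -105]
  [-20, 8, -34, -44, -11, 45] -> [45, -11, -44, -34, 8, -20] -> [-45, 11, 44, 34, -8, 20] -> [-45, 11, 44, 34, -8, 20] -> [135, -33, -132, -102, 24, -60] -> [135, -33, -132] -> [-132, -33, 135]
  [-25, 10, 27, -34, 13, -19, -14, 49] -> [49, -14, -19, 13, -34, 27, 10, -25] -> [-49, 14, 19, -13, 34, -27, -10, 25] -> [-49, 14, 19, -13, 34, -27, -10, 25] -> [147, -42, -57, 39, -102, 81, 30, -75] -> [147, -42, -57] -> [-57, -42, 147]
  [50, -22, -28, -14, 2, -11, 17, 27, 35] -> [35, 27, 17, -11, 2, -14, -28, -22, 50] -> [-35, -27, -17, 11, -2, 14, 28, 22, -50] -> [-35, -27, -17, 11, -2, 14, 28, 22, -50] -> [105, 81, 51, -33, 6, -42, -84, -66, 150] -> [105, 81, 51] -> [51, 81, 105]
  [-44, 32, 49, 7, 32, 39, 49, -16, -5, 49] -> [49, -5, -16, 49, 39, 32, 7, 49, 32, -44] -> [-49, 5, 16, -49, -39, -32, -7, -49, -32, 44] -> [-49, 5, 16, -39, -32, -7, 44] -> [147, -15, -48, 117, 96, 21, -132] -> [147, -15, -48] -> [-48, -15, 147]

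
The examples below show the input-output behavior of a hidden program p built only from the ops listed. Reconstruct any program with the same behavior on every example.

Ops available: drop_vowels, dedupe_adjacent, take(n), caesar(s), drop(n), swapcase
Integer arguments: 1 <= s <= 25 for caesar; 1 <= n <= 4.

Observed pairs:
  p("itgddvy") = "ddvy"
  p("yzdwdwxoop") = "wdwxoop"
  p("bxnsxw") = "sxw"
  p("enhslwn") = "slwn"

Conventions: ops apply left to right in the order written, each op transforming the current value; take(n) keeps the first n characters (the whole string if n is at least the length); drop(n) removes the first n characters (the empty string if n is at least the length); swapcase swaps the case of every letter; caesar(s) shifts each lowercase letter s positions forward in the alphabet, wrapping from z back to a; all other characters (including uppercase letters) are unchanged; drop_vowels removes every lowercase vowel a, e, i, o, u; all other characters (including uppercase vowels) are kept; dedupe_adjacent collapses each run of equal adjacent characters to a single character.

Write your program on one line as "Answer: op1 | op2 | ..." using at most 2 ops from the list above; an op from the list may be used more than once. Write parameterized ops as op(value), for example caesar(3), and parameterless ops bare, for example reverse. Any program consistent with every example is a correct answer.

drop(1) | drop(2)

Check, running the answer program on each example:
  "itgddvy" -> "tgddvy" -> "ddvy"
  "yzdwdwxoop" -> "zdwdwxoop" -> "wdwxoop"
  "bxnsxw" -> "xnsxw" -> "sxw"
  "enhslwn" -> "nhslwn" -> "slwn"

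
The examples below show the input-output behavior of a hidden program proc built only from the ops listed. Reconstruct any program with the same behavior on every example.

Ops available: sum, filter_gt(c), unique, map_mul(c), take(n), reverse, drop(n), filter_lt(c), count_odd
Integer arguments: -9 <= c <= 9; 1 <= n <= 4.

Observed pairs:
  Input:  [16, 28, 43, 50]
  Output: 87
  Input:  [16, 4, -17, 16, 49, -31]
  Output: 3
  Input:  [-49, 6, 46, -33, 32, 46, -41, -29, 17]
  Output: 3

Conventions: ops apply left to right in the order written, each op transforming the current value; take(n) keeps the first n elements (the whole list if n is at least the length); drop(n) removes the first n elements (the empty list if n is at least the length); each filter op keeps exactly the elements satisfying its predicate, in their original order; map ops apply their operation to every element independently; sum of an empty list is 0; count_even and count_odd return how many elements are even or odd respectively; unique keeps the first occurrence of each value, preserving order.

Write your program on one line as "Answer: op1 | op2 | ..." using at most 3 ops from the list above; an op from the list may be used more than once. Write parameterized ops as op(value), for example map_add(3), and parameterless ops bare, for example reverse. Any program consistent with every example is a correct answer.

take(3) | sum

Check, running the answer program on each example:
  [16, 28, 43, 50] -> [16, 28, 43] -> 87
  [16, 4, -17, 16, 49, -31] -> [16, 4, -17] -> 3
  [-49, 6, 46, -33, 32, 46, -41, -29, 17] -> [-49, 6, 46] -> 3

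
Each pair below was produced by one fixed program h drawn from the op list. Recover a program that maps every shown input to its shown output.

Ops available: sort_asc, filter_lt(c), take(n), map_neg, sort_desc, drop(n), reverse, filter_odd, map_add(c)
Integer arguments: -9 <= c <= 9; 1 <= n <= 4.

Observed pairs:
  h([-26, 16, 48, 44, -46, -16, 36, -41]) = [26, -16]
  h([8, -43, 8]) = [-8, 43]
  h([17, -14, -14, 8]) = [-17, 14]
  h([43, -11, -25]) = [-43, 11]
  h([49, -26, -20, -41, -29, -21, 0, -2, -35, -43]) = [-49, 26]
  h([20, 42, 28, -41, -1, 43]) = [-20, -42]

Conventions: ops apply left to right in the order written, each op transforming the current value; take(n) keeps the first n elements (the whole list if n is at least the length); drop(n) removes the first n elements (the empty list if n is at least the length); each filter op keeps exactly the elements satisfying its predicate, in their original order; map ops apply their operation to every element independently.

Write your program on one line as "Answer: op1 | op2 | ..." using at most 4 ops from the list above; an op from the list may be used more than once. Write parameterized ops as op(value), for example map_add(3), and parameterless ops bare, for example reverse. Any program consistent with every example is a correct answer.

map_neg | take(4) | take(2)

Check, running the answer program on each example:
  [-26, 16, 48, 44, -46, -16, 36, -41] -> [26, -16, -48, -44, 46, 16, -36, 41] -> [26, -16, -48, -44] -> [26, -16]
  [8, -43, 8] -> [-8, 43, -8] -> [-8, 43, -8] -> [-8, 43]
  [17, -14, -14, 8] -> [-17, 14, 14, -8] -> [-17, 14, 14, -8] -> [-17, 14]
  [43, -11, -25] -> [-43, 11, 25] -> [-43, 11, 25] -> [-43, 11]
  [49, -26, -20, -41, -29, -21, 0, -2, -35, -43] -> [-49, 26, 20, 41, 29, 21, 0, 2, 35, 43] -> [-49, 26, 20, 41] -> [-49, 26]
  [20, 42, 28, -41, -1, 43] -> [-20, -42, -28, 41, 1, -43] -> [-20, -42, -28, 41] -> [-20, -42]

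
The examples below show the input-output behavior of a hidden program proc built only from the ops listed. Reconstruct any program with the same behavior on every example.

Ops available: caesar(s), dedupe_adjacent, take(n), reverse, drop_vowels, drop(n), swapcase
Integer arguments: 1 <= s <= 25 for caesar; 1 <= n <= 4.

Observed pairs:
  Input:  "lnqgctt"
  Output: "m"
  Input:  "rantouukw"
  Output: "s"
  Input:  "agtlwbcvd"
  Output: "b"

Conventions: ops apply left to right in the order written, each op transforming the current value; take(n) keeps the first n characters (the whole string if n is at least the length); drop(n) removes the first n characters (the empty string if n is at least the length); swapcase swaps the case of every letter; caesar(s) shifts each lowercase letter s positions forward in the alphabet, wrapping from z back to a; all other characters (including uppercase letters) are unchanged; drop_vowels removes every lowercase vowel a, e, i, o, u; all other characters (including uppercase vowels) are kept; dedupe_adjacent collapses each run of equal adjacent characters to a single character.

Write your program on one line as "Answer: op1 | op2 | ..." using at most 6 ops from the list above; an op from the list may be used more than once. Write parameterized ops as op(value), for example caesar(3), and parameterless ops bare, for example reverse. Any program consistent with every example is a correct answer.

caesar(17) | caesar(18) | caesar(18) | drop_vowels | take(1)

Check, running the answer program on each example:
  "lnqgctt" -> "cehxtkk" -> "uwzplcc" -> "morhduu" -> "mrhd" -> "m"
  "rantouukw" -> "irekfllbn" -> "ajwcxddtf" -> "sboupvvlx" -> "sbpvvlx" -> "s"
  "agtlwbcvd" -> "rxkcnstmu" -> "jpcufklem" -> "bhumxcdwe" -> "bhmxcdw" -> "b"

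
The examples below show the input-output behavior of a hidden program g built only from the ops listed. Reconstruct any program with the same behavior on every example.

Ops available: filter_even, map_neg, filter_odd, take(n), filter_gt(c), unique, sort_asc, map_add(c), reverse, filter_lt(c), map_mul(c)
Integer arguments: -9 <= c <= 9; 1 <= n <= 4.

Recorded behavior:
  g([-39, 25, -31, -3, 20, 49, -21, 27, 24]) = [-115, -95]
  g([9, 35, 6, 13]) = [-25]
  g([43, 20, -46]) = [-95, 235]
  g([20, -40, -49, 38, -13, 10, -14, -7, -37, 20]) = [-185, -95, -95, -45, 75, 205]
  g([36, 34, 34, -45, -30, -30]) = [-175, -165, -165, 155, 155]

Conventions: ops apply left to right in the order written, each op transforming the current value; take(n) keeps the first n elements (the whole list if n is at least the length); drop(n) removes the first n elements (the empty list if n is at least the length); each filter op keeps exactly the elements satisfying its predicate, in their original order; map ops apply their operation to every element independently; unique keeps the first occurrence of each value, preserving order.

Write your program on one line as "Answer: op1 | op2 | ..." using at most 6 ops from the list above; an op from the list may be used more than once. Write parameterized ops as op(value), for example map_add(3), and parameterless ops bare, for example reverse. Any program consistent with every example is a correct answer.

filter_even | map_add(-1) | sort_asc | reverse | map_mul(-5)

Check, running the answer program on each example:
  [-39, 25, -31, -3, 20, 49, -21, 27, 24] -> [20, 24] -> [19, 23] -> [19, 23] -> [23, 19] -> [-115, -95]
  [9, 35, 6, 13] -> [6] -> [5] -> [5] -> [5] -> [-25]
  [43, 20, -46] -> [20, -46] -> [19, -47] -> [-47, 19] -> [19, -47] -> [-95, 235]
  [20, -40, -49, 38, -13, 10, -14, -7, -37, 20] -> [20, -40, 38, 10, -14, 20] -> [19, -41, 37, 9, -15, 19] -> [-41, -15, 9, 19, 19, 37] -> [37, 19, 19, 9, -15, -41] -> [-185, -95, -95, -45, 75, 205]
  [36, 34, 34, -45, -30, -30] -> [36, 34, 34, -30, -30] -> [35, 33, 33, -31, -31] -> [-31, -31, 33, 33, 35] -> [35, 33, 33, -31, -31] -> [-175, -165, -165, 155, 155]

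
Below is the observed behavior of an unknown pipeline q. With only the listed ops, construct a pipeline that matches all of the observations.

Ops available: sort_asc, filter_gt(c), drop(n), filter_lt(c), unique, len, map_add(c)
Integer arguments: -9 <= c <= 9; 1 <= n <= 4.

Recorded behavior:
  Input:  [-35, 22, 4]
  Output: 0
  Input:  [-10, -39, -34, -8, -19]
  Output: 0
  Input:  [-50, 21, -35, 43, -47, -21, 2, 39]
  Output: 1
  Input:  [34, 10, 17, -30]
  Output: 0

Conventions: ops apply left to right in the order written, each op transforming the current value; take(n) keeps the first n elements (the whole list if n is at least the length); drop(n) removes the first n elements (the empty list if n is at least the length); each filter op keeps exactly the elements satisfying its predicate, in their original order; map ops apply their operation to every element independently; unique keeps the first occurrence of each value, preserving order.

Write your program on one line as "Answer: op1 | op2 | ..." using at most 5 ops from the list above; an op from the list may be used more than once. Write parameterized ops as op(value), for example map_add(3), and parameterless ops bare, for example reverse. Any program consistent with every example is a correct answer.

drop(2) | drop(2) | filter_gt(2) | map_add(6) | len

Check, running the answer program on each example:
  [-35, 22, 4] -> [4] -> [] -> [] -> [] -> 0
  [-10, -39, -34, -8, -19] -> [-34, -8, -19] -> [-19] -> [] -> [] -> 0
  [-50, 21, -35, 43, -47, -21, 2, 39] -> [-35, 43, -47, -21, 2, 39] -> [-47, -21, 2, 39] -> [39] -> [45] -> 1
  [34, 10, 17, -30] -> [17, -30] -> [] -> [] -> [] -> 0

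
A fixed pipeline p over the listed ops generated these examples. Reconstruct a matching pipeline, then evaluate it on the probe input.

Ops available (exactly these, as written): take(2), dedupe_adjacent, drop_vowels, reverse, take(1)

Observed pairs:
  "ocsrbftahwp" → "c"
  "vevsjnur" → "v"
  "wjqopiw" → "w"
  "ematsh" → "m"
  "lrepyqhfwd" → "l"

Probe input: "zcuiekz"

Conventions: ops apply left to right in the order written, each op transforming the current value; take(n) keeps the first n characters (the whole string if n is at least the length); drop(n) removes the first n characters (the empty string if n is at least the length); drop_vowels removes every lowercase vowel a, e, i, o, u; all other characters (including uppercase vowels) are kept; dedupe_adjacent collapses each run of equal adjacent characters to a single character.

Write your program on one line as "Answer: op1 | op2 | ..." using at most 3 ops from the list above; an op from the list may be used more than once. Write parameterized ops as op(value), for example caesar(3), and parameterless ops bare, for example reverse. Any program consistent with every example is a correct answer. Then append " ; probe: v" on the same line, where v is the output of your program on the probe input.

take(2) | drop_vowels | take(1) ; probe: "z"

Check, running the answer program on each example:
  "ocsrbftahwp" -> "oc" -> "c" -> "c"
  "vevsjnur" -> "ve" -> "v" -> "v"
  "wjqopiw" -> "wj" -> "wj" -> "w"
  "ematsh" -> "em" -> "m" -> "m"
  "lrepyqhfwd" -> "lr" -> "lr" -> "l"
  probe: "zcuiekz" -> "zc" -> "zc" -> "z"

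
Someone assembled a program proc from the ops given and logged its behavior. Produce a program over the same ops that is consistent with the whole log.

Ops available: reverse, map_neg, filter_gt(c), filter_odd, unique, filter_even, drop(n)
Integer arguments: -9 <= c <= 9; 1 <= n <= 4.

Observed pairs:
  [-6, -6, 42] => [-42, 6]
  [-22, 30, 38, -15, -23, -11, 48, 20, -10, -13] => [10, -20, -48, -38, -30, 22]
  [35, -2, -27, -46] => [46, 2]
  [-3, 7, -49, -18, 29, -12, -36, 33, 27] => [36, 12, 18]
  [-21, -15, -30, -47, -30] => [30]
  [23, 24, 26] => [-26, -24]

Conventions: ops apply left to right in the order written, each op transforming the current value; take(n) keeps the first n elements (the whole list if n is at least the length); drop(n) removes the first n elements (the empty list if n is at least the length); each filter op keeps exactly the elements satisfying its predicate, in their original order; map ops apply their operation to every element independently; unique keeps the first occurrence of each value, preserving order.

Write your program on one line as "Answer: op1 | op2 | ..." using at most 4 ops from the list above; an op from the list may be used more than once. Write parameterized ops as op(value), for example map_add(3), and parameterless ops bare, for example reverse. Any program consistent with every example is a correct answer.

filter_even | reverse | map_neg | unique

Check, running the answer program on each example:
  [-6, -6, 42] -> [-6, -6, 42] -> [42, -6, -6] -> [-42, 6, 6] -> [-42, 6]
  [-22, 30, 38, -15, -23, -11, 48, 20, -10, -13] -> [-22, 30, 38, 48, 20, -10] -> [-10, 20, 48, 38, 30, -22] -> [10, -20, -48, -38, -30, 22] -> [10, -20, -48, -38, -30, 22]
  [35, -2, -27, -46] -> [-2, -46] -> [-46, -2] -> [46, 2] -> [46, 2]
  [-3, 7, -49, -18, 29, -12, -36, 33, 27] -> [-18, -12, -36] -> [-36, -12, -18] -> [36, 12, 18] -> [36, 12, 18]
  [-21, -15, -30, -47, -30] -> [-30, -30] -> [-30, -30] -> [30, 30] -> [30]
  [23, 24, 26] -> [24, 26] -> [26, 24] -> [-26, -24] -> [-26, -24]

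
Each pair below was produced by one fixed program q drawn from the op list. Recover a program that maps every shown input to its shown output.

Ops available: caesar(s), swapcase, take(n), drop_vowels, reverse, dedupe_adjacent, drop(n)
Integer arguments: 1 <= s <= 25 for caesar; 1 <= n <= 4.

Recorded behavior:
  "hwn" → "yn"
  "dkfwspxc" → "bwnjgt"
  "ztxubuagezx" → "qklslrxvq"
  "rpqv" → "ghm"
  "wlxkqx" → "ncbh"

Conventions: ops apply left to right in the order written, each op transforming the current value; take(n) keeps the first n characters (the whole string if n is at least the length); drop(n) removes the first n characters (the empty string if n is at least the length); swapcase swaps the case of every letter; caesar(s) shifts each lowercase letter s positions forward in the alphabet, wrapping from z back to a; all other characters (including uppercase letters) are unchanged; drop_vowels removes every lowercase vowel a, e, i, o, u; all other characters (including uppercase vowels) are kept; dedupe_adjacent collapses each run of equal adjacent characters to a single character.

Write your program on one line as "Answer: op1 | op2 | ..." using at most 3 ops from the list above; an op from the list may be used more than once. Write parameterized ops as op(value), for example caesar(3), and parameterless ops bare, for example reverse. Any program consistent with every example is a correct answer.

caesar(17) | drop_vowels

Check, running the answer program on each example:
  "hwn" -> "yne" -> "yn"
  "dkfwspxc" -> "ubwnjgot" -> "bwnjgt"
  "ztxubuagezx" -> "qkolslrxvqo" -> "qklslrxvq"
  "rpqv" -> "ighm" -> "ghm"
  "wlxkqx" -> "ncobho" -> "ncbh"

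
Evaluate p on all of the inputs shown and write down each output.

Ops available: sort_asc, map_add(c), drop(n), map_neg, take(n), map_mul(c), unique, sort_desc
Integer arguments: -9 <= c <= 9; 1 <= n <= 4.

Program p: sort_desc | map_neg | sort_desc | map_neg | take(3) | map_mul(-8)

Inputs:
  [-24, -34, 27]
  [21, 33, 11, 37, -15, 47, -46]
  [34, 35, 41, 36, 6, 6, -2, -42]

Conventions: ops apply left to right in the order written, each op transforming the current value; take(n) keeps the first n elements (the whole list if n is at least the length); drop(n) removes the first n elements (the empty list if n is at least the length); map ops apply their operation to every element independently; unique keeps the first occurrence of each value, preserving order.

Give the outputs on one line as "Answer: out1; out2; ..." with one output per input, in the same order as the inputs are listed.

[272, 192, -216]; [368, 120, -88]; [336, 16, -48]

Execution, op by op:
  [-24, -34, 27] -> [27, -24, -34] -> [-27, 24, 34] -> [34, 24, -27] -> [-34, -24, 27] -> [-34, -24, 27] -> [272, 192, -216]
  [21, 33, 11, 37, -15, 47, -46] -> [47, 37, 33, 21, 11, -15, -46] -> [-47, -37, -33, -21, -11, 15, 46] -> [46, 15, -11, -21, -33, -37, -47] -> [-46, -15, 11, 21, 33, 37, 47] -> [-46, -15, 11] -> [368, 120, -88]
  [34, 35, 41, 36, 6, 6, -2, -42] -> [41, 36, 35, 34, 6, 6, -2, -42] -> [-41, -36, -35, -34, -6, -6, 2, 42] -> [42, 2, -6, -6, -34, -35, -36, -41] -> [-42, -2, 6, 6, 34, 35, 36, 41] -> [-42, -2, 6] -> [336, 16, -48]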